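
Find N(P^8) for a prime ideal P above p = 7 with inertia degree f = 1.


N(P^a) = p^(a*f)
= 7^(8*1)
= 7^8
= 5764801

5764801


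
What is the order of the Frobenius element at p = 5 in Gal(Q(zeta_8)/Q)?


The Frobenius at p in Gal(Q(zeta_n)/Q) = (Z/nZ)* is the class of p, so its order is ord_8(5), the smallest k >= 1 with 5^k = 1 mod 8.
n = 8 = 2^3, phi(8) = 4; the order divides phi(n).
Divisors of 4: 1, 2, 4
Repeated squaring mod 8: 5^1 = 5, 5^2 = 1, 5^4 = 1
Test divisors in increasing order:
  k=1: 5^1 = 5 mod 8
  k=2: 5^2 = 1 mod 8  <- first divisor giving 1
Order = 2

2


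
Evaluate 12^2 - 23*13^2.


x^2 - d*y^2
= 12^2 - 23*13^2
= 144 - 3887
= -3743

-3743


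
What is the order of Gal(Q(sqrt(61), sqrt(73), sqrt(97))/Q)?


The 3 square roots of distinct primes are multiplicatively independent over Q,
so [K:Q] = 2^3 and Gal(K/Q) is isomorphic to (Z/2Z)^3.
|Gal| = 2^3 = 8

8


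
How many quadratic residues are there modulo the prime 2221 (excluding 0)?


For prime p, the number of non-zero quadratic residues is (p-1)/2.
= (2221-1)/2
= 1110

1110


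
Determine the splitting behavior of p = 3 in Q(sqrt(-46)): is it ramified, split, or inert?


K = Q(sqrt(-46)). Since d mod 4 = 2, disc(K) = -184.
Check p | disc: -184 mod 3 = 2.
p does not divide disc. Compute Legendre symbol (d/p):
2^((3-1)/2) mod 3 = -1
(d/p) = -1, so p is inert: (p) stays prime with e=1, f=2, g=1.
Therefore p is inert.

inert


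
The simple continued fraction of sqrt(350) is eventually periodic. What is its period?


Run the CF algorithm for sqrt(350).
a_0 = floor(sqrt(350)) = 18; set m_0=0, q_0=1.
Recurrence: m' = q*a - m,  q' = (d - m'^2)/q,  a' = floor((a_0 + m')/q').
  step 1: m=18, q=26, a=1
  step 2: m=8, q=11, a=2
  step 3: m=14, q=14, a=2
  step 4: m=14, q=11, a=2
  step 5: m=8, q=26, a=1
  step 6: m=18, q=1, a=36
a_6 = 2*a_0 = 36, so the period closes here.
sqrt(350) = [18; 1, 2, 2, 2, 1, 36]
Period length = 6

6


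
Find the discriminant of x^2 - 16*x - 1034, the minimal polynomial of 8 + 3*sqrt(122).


The element 8 + 3*sqrt(122) has minimal polynomial:
x^2 - 16*x - 1034
Discriminant = (-16)^2 - 4*(-1034)
= 256 + 4136
= 4392

4392


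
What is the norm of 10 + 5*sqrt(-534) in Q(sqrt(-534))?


N(a + b*sqrt(d)) = a^2 - d*b^2
= (10)^2 - (-534)*(5)^2
= 100 + 13350
= 13450

13450


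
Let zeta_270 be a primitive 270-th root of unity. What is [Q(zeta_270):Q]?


The degree equals Euler's totient phi(270).
270 = 2 * 3^3 * 5
phi(270) = 72

72


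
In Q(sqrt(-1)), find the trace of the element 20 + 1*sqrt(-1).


Tr(a + b*sqrt(d)) = (a + b*sqrt(d)) + (a - b*sqrt(d)) = 2a
= 2 * (20)
= 40

40


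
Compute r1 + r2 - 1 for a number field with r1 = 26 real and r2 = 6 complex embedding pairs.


By Dirichlet's unit theorem:
rank = r1 + r2 - 1
= 26 + 6 - 1
= 31

31


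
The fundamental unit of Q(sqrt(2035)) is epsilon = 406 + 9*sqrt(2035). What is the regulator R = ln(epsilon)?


epsilon = 406 + 9*sqrt(2035)
= 811.9988
R = ln(811.9988)
= 6.6995

6.6995


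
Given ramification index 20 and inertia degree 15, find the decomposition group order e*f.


|D_P| = e * f
= 20 * 15
= 300

300


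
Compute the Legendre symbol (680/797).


p = 797 is prime, so compute (680/797) with the reciprocity algorithm (Jacobi-symbol steps: pull out 2s via (2/n), flip via reciprocity, reduce):
  pull out 2: (2/797) = -1  (since 797 mod 8 = 5)
  pull out 2: (2/797) = -1  (since 797 mod 8 = 5)
  pull out 2: (2/797) = -1  (since 797 mod 8 = 5)
  reciprocity: (85/797) -> +(797/85)
  reduce: (32/85)
  pull out 2: (2/85) = -1  (since 85 mod 8 = 5)
  pull out 2: (2/85) = -1  (since 85 mod 8 = 5)
  pull out 2: (2/85) = -1  (since 85 mod 8 = 5)
  pull out 2: (2/85) = -1  (since 85 mod 8 = 5)
  pull out 2: (2/85) = -1  (since 85 mod 8 = 5)
  (1/85) = 1
Product of signs = 1
(680/797) = 1

1


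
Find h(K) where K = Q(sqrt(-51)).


K = Q(sqrt(-51)). d mod 4 = 1, so D = disc(K) = d = -51
h(K) equals the number of primitive reduced positive-definite forms (a, b, c) = a*x^2 + b*x*y + c*y^2 with b^2 - 4ac = D,
where reduced means |b| <= a <= c, with b >= 0 whenever |b| = a or a = c, and primitive means gcd(a, b, c) = 1.
Reduced forces 3a^2 <= |D| = 51, so 1 <= a <= 4; b must have the parity of D, and c = (b^2 - D)/(4a) must be an integer >= a.
Enumerate a = 1..4, b in [-a, a]:
  a=1: (1, 1, 13)  [1]
  a=2: none
  a=3: (3, 3, 5)  [1]
  a=4: none
Total reduced forms: 1 + 1 = 2
h = 2

2


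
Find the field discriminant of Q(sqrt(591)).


For K = Q(sqrt(d)) with d squarefree: disc(K) = d if d = 1 mod 4, and disc(K) = 4d if d = 2 or 3 mod 4.
Here d = 591, and d mod 4 = 3.
d = 3 mod 4, not 1 (O_K = Z[sqrt(d)]), so disc(K) = 4d = 4 * (591) = 2364

2364


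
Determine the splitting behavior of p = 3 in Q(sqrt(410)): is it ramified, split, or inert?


K = Q(sqrt(410)). Since d mod 4 = 2, disc(K) = 1640.
Check p | disc: 1640 mod 3 = 2.
p does not divide disc. Compute Legendre symbol (d/p):
2^((3-1)/2) mod 3 = -1
(d/p) = -1, so p is inert: (p) stays prime with e=1, f=2, g=1.
Therefore p is inert.

inert


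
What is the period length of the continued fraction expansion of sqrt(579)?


Run the CF algorithm for sqrt(579).
a_0 = floor(sqrt(579)) = 24; set m_0=0, q_0=1.
Recurrence: m' = q*a - m,  q' = (d - m'^2)/q,  a' = floor((a_0 + m')/q').
  step 1: m=24, q=3, a=16
  step 2: m=24, q=1, a=48
a_2 = 2*a_0 = 48, so the period closes here.
sqrt(579) = [24; 16, 48]
Period length = 2

2


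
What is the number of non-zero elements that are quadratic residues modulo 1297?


For prime p, the number of non-zero quadratic residues is (p-1)/2.
= (1297-1)/2
= 648

648


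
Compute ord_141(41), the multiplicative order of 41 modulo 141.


We want ord_141(41), the smallest k >= 1 with 41^k = 1 mod 141.
n = 141 = 3 * 47, phi(141) = 92; the order divides phi(n).
Divisors of 92: 1, 2, 4, 23, 46, 92
Repeated squaring mod 141: 41^1 = 41, 41^2 = 130, 41^4 = 121, 41^8 = 118, 41^16 = 106, 41^32 = 97, 41^64 = 103
Test divisors in increasing order:
  k=1: 41^1 = 41 mod 141
  k=2: 41^2 = 130 mod 141
  k=4: 41^4 = 121 mod 141
  k=23: 41^23 = 106 * 121 * 130 * 41 = 140 mod 141
  k=46: 41^46 = 97 * 118 * 121 * 130 = 1 mod 141  <- first divisor giving 1
Order = 46

46


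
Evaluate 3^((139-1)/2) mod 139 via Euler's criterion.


p = 139 is prime and the exponent is (p-1)/2 = 69, so by Euler's criterion 3^69 = (3/139) = +1 or -1 mod 139.
Compute by square-and-multiply:
  69 = 64 + 4 + 1 (binary 1000101)
  Repeated squaring mod 139: 3^1 = 3, 3^2 = 9, 3^4 = 81, 3^8 = 28, 3^16 = 89, 3^32 = 137, 3^64 = 4
  3^69 = 3^64 * 3^4 * 3^1 = 4 * 81 * 3 mod 139
    4 * 81 = 324 = 46 mod 139
    46 * 3 = 138 = 138 mod 139
  3^69 = 138 mod 139
Result 138 = p - 1 = -1 mod 139: 3 is a quadratic non-residue mod 139. As a residue in [0, p-1] the value is 138.
3^69 mod 139 = 138

138


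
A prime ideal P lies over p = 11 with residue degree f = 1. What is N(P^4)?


N(P^a) = p^(a*f)
= 11^(4*1)
= 11^4
= 14641

14641


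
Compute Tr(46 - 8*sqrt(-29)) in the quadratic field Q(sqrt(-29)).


Tr(a + b*sqrt(d)) = (a + b*sqrt(d)) + (a - b*sqrt(d)) = 2a
= 2 * (46)
= 92

92


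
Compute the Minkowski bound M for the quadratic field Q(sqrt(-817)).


d = -817, d mod 4 = 3, so disc(K) = 4d = -3268; |disc(K)| = 3268
Imaginary quadratic field, so n = 2, s = r2 = 1, r1 = 0
M = (n!/n^n) * (4/pi)^s * sqrt(|disc(K)|) = (2!/2^2) * (4/pi)^1 * sqrt(3268)
= 0.5 * 1.273240 * 57.166424
= 36.3933

36.3933


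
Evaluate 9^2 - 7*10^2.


x^2 - d*y^2
= 9^2 - 7*10^2
= 81 - 700
= -619

-619


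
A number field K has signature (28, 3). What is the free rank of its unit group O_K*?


By Dirichlet's unit theorem:
rank = r1 + r2 - 1
= 28 + 3 - 1
= 30

30


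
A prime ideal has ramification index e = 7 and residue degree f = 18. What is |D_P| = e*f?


|D_P| = e * f
= 7 * 18
= 126

126


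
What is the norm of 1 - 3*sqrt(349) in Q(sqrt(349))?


N(a + b*sqrt(d)) = a^2 - d*b^2
= (1)^2 - (349)*(-3)^2
= 1 - 3141
= -3140

-3140


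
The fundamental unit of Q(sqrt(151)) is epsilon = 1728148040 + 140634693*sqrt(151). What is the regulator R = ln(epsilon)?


epsilon = 1728148040 + 140634693*sqrt(151)
= 3.4563e+09
R = ln(3.4563e+09)
= 21.9635

21.9635


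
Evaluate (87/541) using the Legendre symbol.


p = 541 is prime, so compute (87/541) with the reciprocity algorithm (Jacobi-symbol steps: pull out 2s via (2/n), flip via reciprocity, reduce):
  reciprocity: (87/541) -> +(541/87)
  reduce: (19/87)
  reciprocity: (19/87) -> -(87/19)
  reduce: (11/19)
  reciprocity: (11/19) -> -(19/11)
  reduce: (8/11)
  pull out 2: (2/11) = -1  (since 11 mod 8 = 3)
  pull out 2: (2/11) = -1  (since 11 mod 8 = 3)
  pull out 2: (2/11) = -1  (since 11 mod 8 = 3)
  (1/11) = 1
Product of signs = -1
(87/541) = -1

-1


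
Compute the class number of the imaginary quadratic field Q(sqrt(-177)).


K = Q(sqrt(-177)). d mod 4 = 3, so D = disc(K) = 4d = -708
h(K) equals the number of primitive reduced positive-definite forms (a, b, c) = a*x^2 + b*x*y + c*y^2 with b^2 - 4ac = D,
where reduced means |b| <= a <= c, with b >= 0 whenever |b| = a or a = c, and primitive means gcd(a, b, c) = 1.
Reduced forces 3a^2 <= |D| = 708, so 1 <= a <= 15; b must have the parity of D, and c = (b^2 - D)/(4a) must be an integer >= a.
Enumerate a = 1..15, b in [-a, a]:
  a=1: (1, 0, 177)  [1]
  a=2: (2, 2, 89)  [1]
  a=3: (3, 0, 59)  [1]
  a=4..5: none
  a=6: (6, 6, 31)  [1]
  a=7..15: none
Total reduced forms: 1 + 1 + 1 + 1 = 4
h = 4

4


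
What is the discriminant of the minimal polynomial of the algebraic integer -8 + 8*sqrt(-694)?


The element -8 + 8*sqrt(-694) has minimal polynomial:
x^2 + 16*x + 44480
Discriminant = (16)^2 - 4*(44480)
= 256 - 177920
= -177664

-177664


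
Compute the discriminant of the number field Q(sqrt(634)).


For K = Q(sqrt(d)) with d squarefree: disc(K) = d if d = 1 mod 4, and disc(K) = 4d if d = 2 or 3 mod 4.
Here d = 634, and d mod 4 = 2.
d = 2 mod 4, not 1 (O_K = Z[sqrt(d)]), so disc(K) = 4d = 4 * (634) = 2536

2536


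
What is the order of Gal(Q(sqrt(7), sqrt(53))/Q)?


The 2 square roots of distinct primes are multiplicatively independent over Q,
so [K:Q] = 2^2 and Gal(K/Q) is isomorphic to (Z/2Z)^2.
|Gal| = 2^2 = 4

4


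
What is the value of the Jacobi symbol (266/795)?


Compute (266/795) via quadratic reciprocity:
  pull out 2: (2/795) = -1  (since 795 mod 8 = 3)
  reciprocity: (133/795) -> +(795/133)
  reduce: (130/133)
  pull out 2: (2/133) = -1  (since 133 mod 8 = 5)
  reciprocity: (65/133) -> +(133/65)
  reduce: (3/65)
  reciprocity: (3/65) -> +(65/3)
  reduce: (2/3)
  pull out 2: (2/3) = -1  (since 3 mod 8 = 3)
  (1/3) = 1
Product of signs = -1

-1


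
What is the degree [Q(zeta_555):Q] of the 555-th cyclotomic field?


The degree equals Euler's totient phi(555).
555 = 3 * 5 * 37
phi(555) = 288

288


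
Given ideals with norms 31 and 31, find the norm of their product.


N(IJ) = N(I) * N(J)
= 31 * 31
= 961

961


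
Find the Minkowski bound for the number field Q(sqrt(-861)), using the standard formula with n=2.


d = -861, d mod 4 = 3, so disc(K) = 4d = -3444; |disc(K)| = 3444
Imaginary quadratic field, so n = 2, s = r2 = 1, r1 = 0
M = (n!/n^n) * (4/pi)^s * sqrt(|disc(K)|) = (2!/2^2) * (4/pi)^1 * sqrt(3444)
= 0.5 * 1.273240 * 58.685603
= 37.3604

37.3604


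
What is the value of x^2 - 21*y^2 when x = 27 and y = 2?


x^2 - d*y^2
= 27^2 - 21*2^2
= 729 - 84
= 645

645


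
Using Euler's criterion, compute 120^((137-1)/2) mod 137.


p = 137 is prime and the exponent is (p-1)/2 = 68, so by Euler's criterion 120^68 = (120/137) = +1 or -1 mod 137.
Compute by square-and-multiply:
  68 = 64 + 4 (binary 1000100)
  Repeated squaring mod 137: 120^1 = 120, 120^2 = 15, 120^4 = 88, 120^8 = 72, 120^16 = 115, 120^32 = 73, 120^64 = 123
  120^68 = 120^64 * 120^4 = 123 * 88 mod 137
    123 * 88 = 10824 = 1 mod 137
  120^68 = 1 mod 137
Result 1: 120 is a quadratic residue mod 137.
120^68 mod 137 = 1

1


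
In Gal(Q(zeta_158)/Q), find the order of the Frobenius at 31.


The Frobenius at p in Gal(Q(zeta_n)/Q) = (Z/nZ)* is the class of p, so its order is ord_158(31), the smallest k >= 1 with 31^k = 1 mod 158.
n = 158 = 2 * 79, phi(158) = 78; the order divides phi(n).
Divisors of 78: 1, 2, 3, 6, 13, 26, 39, 78
Repeated squaring mod 158: 31^1 = 31, 31^2 = 13, 31^4 = 11, 31^8 = 121, 31^16 = 105, 31^32 = 123, 31^64 = 119
Test divisors in increasing order:
  k=1: 31^1 = 31 mod 158
  k=2: 31^2 = 13 mod 158
  k=3: 31^3 = 13 * 31 = 87 mod 158
  k=6: 31^6 = 11 * 13 = 143 mod 158
  k=13: 31^13 = 121 * 11 * 31 = 23 mod 158
  k=26: 31^26 = 105 * 121 * 13 = 55 mod 158
  k=39: 31^39 = 123 * 11 * 13 * 31 = 1 mod 158  <- first divisor giving 1
Order = 39

39


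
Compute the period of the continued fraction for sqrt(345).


Run the CF algorithm for sqrt(345).
a_0 = floor(sqrt(345)) = 18; set m_0=0, q_0=1.
Recurrence: m' = q*a - m,  q' = (d - m'^2)/q,  a' = floor((a_0 + m')/q').
  step 1: m=18, q=21, a=1
  step 2: m=3, q=16, a=1
  step 3: m=13, q=11, a=2
  step 4: m=9, q=24, a=1
  step 5: m=15, q=5, a=6
  step 6: m=15, q=24, a=1
  step 7: m=9, q=11, a=2
  step 8: m=13, q=16, a=1
  step 9: m=3, q=21, a=1
  step 10: m=18, q=1, a=36
a_10 = 2*a_0 = 36, so the period closes here.
sqrt(345) = [18; 1, 1, 2, 1, 6, 1, 2, 1, 1, 36]
Period length = 10

10


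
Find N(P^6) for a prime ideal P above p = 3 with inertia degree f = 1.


N(P^a) = p^(a*f)
= 3^(6*1)
= 3^6
= 729

729


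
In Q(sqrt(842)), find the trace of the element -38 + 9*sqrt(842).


Tr(a + b*sqrt(d)) = (a + b*sqrt(d)) + (a - b*sqrt(d)) = 2a
= 2 * (-38)
= -76

-76


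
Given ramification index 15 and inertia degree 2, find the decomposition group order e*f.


|D_P| = e * f
= 15 * 2
= 30

30


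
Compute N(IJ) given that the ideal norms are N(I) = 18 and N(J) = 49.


N(IJ) = N(I) * N(J)
= 18 * 49
= 882

882


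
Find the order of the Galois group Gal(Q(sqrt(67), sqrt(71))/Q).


The 2 square roots of distinct primes are multiplicatively independent over Q,
so [K:Q] = 2^2 and Gal(K/Q) is isomorphic to (Z/2Z)^2.
|Gal| = 2^2 = 4

4


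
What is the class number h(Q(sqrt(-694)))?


K = Q(sqrt(-694)). d mod 4 = 2, so D = disc(K) = 4d = -2776
h(K) equals the number of primitive reduced positive-definite forms (a, b, c) = a*x^2 + b*x*y + c*y^2 with b^2 - 4ac = D,
where reduced means |b| <= a <= c, with b >= 0 whenever |b| = a or a = c, and primitive means gcd(a, b, c) = 1.
Reduced forces 3a^2 <= |D| = 2776, so 1 <= a <= 30; b must have the parity of D, and c = (b^2 - D)/(4a) must be an integer >= a.
Enumerate a = 1..30, b in [-a, a]:
  a=1: (1, 0, 694)  [1]
  a=2: (2, 0, 347)  [1]
  a=3..4: none
  a=5: (5, -2, 139), (5, 2, 139)  [2]
  a=6..9: none
  a=10: (10, -8, 71), (10, 8, 71)  [2]
  a=11..18: none
  a=19: (19, -6, 37), (19, 6, 37)  [2]
  a=20..24: none
  a=25: (25, -18, 31), (25, 18, 31)  [2]
  a=26..30: none
Total reduced forms: 1 + 1 + 2 + 2 + 2 + 2 = 10
h = 10

10


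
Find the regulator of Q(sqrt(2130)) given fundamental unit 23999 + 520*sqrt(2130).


epsilon = 23999 + 520*sqrt(2130)
= 47998.0000
R = ln(47998.0000)
= 10.7789

10.7789


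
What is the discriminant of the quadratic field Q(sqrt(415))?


For K = Q(sqrt(d)) with d squarefree: disc(K) = d if d = 1 mod 4, and disc(K) = 4d if d = 2 or 3 mod 4.
Here d = 415, and d mod 4 = 3.
d = 3 mod 4, not 1 (O_K = Z[sqrt(d)]), so disc(K) = 4d = 4 * (415) = 1660

1660


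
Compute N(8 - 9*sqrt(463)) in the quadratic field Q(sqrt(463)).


N(a + b*sqrt(d)) = a^2 - d*b^2
= (8)^2 - (463)*(-9)^2
= 64 - 37503
= -37439

-37439


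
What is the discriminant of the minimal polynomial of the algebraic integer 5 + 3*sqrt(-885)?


The element 5 + 3*sqrt(-885) has minimal polynomial:
x^2 - 10*x + 7990
Discriminant = (-10)^2 - 4*(7990)
= 100 - 31960
= -31860

-31860


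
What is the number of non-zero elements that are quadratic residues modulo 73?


For prime p, the number of non-zero quadratic residues is (p-1)/2.
= (73-1)/2
= 36

36


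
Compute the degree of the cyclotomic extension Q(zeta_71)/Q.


The degree equals Euler's totient phi(71).
71 = 71
phi(71) = 70

70


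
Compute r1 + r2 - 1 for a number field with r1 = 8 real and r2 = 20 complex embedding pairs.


By Dirichlet's unit theorem:
rank = r1 + r2 - 1
= 8 + 20 - 1
= 27

27


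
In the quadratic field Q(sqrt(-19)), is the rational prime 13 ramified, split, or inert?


K = Q(sqrt(-19)). Since d mod 4 = 1, disc(K) = -19.
Check p | disc: -19 mod 13 = 7.
p does not divide disc. Compute Legendre symbol (d/p):
7^((13-1)/2) mod 13 = -1
(d/p) = -1, so p is inert: (p) stays prime with e=1, f=2, g=1.
Therefore p is inert.

inert


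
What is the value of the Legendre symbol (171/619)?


p = 619 is prime, so compute (171/619) with the reciprocity algorithm (Jacobi-symbol steps: pull out 2s via (2/n), flip via reciprocity, reduce):
  reciprocity: (171/619) -> -(619/171)
  reduce: (106/171)
  pull out 2: (2/171) = -1  (since 171 mod 8 = 3)
  reciprocity: (53/171) -> +(171/53)
  reduce: (12/53)
  pull out 2: (2/53) = -1  (since 53 mod 8 = 5)
  pull out 2: (2/53) = -1  (since 53 mod 8 = 5)
  reciprocity: (3/53) -> +(53/3)
  reduce: (2/3)
  pull out 2: (2/3) = -1  (since 3 mod 8 = 3)
  (1/3) = 1
Product of signs = -1
(171/619) = -1

-1


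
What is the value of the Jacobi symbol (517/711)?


Compute (517/711) via quadratic reciprocity:
  reciprocity: (517/711) -> +(711/517)
  reduce: (194/517)
  pull out 2: (2/517) = -1  (since 517 mod 8 = 5)
  reciprocity: (97/517) -> +(517/97)
  reduce: (32/97)
  pull out 2: (2/97) = +1  (since 97 mod 8 = 1)
  pull out 2: (2/97) = +1  (since 97 mod 8 = 1)
  pull out 2: (2/97) = +1  (since 97 mod 8 = 1)
  pull out 2: (2/97) = +1  (since 97 mod 8 = 1)
  pull out 2: (2/97) = +1  (since 97 mod 8 = 1)
  (1/97) = 1
Product of signs = -1

-1


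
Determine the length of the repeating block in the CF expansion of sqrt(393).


Run the CF algorithm for sqrt(393).
a_0 = floor(sqrt(393)) = 19; set m_0=0, q_0=1.
Recurrence: m' = q*a - m,  q' = (d - m'^2)/q,  a' = floor((a_0 + m')/q').
  step 1: m=19, q=32, a=1
  step 2: m=13, q=7, a=4
  step 3: m=15, q=24, a=1
  step 4: m=9, q=13, a=2
  step 5: m=17, q=8, a=4
  step 6: m=15, q=21, a=1
  step 7: m=6, q=17, a=1
  step 8: m=11, q=16, a=1
  step 9: m=5, q=23, a=1
  step 10: m=18, q=3, a=12
  step 11: m=18, q=23, a=1
  step 12: m=5, q=16, a=1
  step 13: m=11, q=17, a=1
  step 14: m=6, q=21, a=1
  step 15: m=15, q=8, a=4
  step 16: m=17, q=13, a=2
  step 17: m=9, q=24, a=1
  step 18: m=15, q=7, a=4
  step 19: m=13, q=32, a=1
  step 20: m=19, q=1, a=38
a_20 = 2*a_0 = 38, so the period closes here.
sqrt(393) = [19; 1, 4, 1, 2, 4, 1, 1, 1, 1, 12, 1, 1, 1, 1, 4, 2, 1, 4, 1, 38]
Period length = 20

20


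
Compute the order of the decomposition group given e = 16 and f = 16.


|D_P| = e * f
= 16 * 16
= 256

256


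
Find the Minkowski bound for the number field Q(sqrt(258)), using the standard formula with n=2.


d = 258, d mod 4 = 2, so disc(K) = 4d = 1032; |disc(K)| = 1032
Real quadratic field, so n = 2, s = r2 = 0, r1 = 2
M = (n!/n^n) * (4/pi)^s * sqrt(|disc(K)|) = (2!/2^2) * (4/pi)^0 * sqrt(1032)
= 0.5 * 1.000000 * 32.124757
= 16.0624

16.0624


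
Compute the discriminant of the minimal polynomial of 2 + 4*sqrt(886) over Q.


The element 2 + 4*sqrt(886) has minimal polynomial:
x^2 - 4*x - 14172
Discriminant = (-4)^2 - 4*(-14172)
= 16 + 56688
= 56704

56704


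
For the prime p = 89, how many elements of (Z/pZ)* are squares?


For prime p, the number of non-zero quadratic residues is (p-1)/2.
= (89-1)/2
= 44

44


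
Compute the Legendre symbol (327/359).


p = 359 is prime, so compute (327/359) with the reciprocity algorithm (Jacobi-symbol steps: pull out 2s via (2/n), flip via reciprocity, reduce):
  reciprocity: (327/359) -> -(359/327)
  reduce: (32/327)
  pull out 2: (2/327) = +1  (since 327 mod 8 = 7)
  pull out 2: (2/327) = +1  (since 327 mod 8 = 7)
  pull out 2: (2/327) = +1  (since 327 mod 8 = 7)
  pull out 2: (2/327) = +1  (since 327 mod 8 = 7)
  pull out 2: (2/327) = +1  (since 327 mod 8 = 7)
  (1/327) = 1
Product of signs = -1
(327/359) = -1

-1


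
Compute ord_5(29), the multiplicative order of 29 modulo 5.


We want ord_5(29), the smallest k >= 1 with 29^k = 1 mod 5.
n = 5 = 5, phi(5) = 4; the order divides phi(n).
Divisors of 4: 1, 2, 4
Repeated squaring mod 5: 29^1 = 4, 29^2 = 1, 29^4 = 1
Test divisors in increasing order:
  k=1: 29^1 = 4 mod 5
  k=2: 29^2 = 1 mod 5  <- first divisor giving 1
Order = 2

2


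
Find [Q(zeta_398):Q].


The degree equals Euler's totient phi(398).
398 = 2 * 199
phi(398) = 198

198


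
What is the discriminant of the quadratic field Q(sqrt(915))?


For K = Q(sqrt(d)) with d squarefree: disc(K) = d if d = 1 mod 4, and disc(K) = 4d if d = 2 or 3 mod 4.
Here d = 915, and d mod 4 = 3.
d = 3 mod 4, not 1 (O_K = Z[sqrt(d)]), so disc(K) = 4d = 4 * (915) = 3660

3660


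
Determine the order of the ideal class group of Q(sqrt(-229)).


K = Q(sqrt(-229)). d mod 4 = 3, so D = disc(K) = 4d = -916
h(K) equals the number of primitive reduced positive-definite forms (a, b, c) = a*x^2 + b*x*y + c*y^2 with b^2 - 4ac = D,
where reduced means |b| <= a <= c, with b >= 0 whenever |b| = a or a = c, and primitive means gcd(a, b, c) = 1.
Reduced forces 3a^2 <= |D| = 916, so 1 <= a <= 17; b must have the parity of D, and c = (b^2 - D)/(4a) must be an integer >= a.
Enumerate a = 1..17, b in [-a, a]:
  a=1: (1, 0, 229)  [1]
  a=2: (2, 2, 115)  [1]
  a=3..4: none
  a=5: (5, -2, 46), (5, 2, 46)  [2]
  a=6: none
  a=7: (7, -6, 34), (7, 6, 34)  [2]
  a=8..9: none
  a=10: (10, -2, 23), (10, 2, 23)  [2]
  a=11..13: none
  a=14: (14, -6, 17), (14, 6, 17)  [2]
  a=15..17: none
Total reduced forms: 1 + 1 + 2 + 2 + 2 + 2 = 10
h = 10

10


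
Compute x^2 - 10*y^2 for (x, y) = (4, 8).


x^2 - d*y^2
= 4^2 - 10*8^2
= 16 - 640
= -624

-624


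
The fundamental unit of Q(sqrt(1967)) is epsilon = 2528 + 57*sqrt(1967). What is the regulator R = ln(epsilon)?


epsilon = 2528 + 57*sqrt(1967)
= 5055.9998
R = ln(5055.9998)
= 8.5283

8.5283


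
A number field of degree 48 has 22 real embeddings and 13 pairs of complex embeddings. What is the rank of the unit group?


By Dirichlet's unit theorem:
rank = r1 + r2 - 1
= 22 + 13 - 1
= 34

34


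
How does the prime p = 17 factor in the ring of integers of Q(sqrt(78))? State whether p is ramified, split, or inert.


K = Q(sqrt(78)). Since d mod 4 = 2, disc(K) = 312.
Check p | disc: 312 mod 17 = 6.
p does not divide disc. Compute Legendre symbol (d/p):
10^((17-1)/2) mod 17 = -1
(d/p) = -1, so p is inert: (p) stays prime with e=1, f=2, g=1.
Therefore p is inert.

inert


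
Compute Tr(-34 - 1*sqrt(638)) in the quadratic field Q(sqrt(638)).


Tr(a + b*sqrt(d)) = (a + b*sqrt(d)) + (a - b*sqrt(d)) = 2a
= 2 * (-34)
= -68

-68


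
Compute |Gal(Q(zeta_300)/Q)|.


|Gal(Q(zeta_300)/Q)| = phi(300)
= 80

80


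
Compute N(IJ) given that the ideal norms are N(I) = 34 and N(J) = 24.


N(IJ) = N(I) * N(J)
= 34 * 24
= 816

816


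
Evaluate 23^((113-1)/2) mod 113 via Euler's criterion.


p = 113 is prime and the exponent is (p-1)/2 = 56, so by Euler's criterion 23^56 = (23/113) = +1 or -1 mod 113.
Compute by square-and-multiply:
  56 = 32 + 16 + 8 (binary 111000)
  Repeated squaring mod 113: 23^1 = 23, 23^2 = 77, 23^4 = 53, 23^8 = 97, 23^16 = 30, 23^32 = 109
  23^56 = 23^32 * 23^16 * 23^8 = 109 * 30 * 97 mod 113
    109 * 30 = 3270 = 106 mod 113
    106 * 97 = 10282 = 112 mod 113
  23^56 = 112 mod 113
Result 112 = p - 1 = -1 mod 113: 23 is a quadratic non-residue mod 113. As a residue in [0, p-1] the value is 112.
23^56 mod 113 = 112

112


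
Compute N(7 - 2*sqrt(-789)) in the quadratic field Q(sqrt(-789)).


N(a + b*sqrt(d)) = a^2 - d*b^2
= (7)^2 - (-789)*(-2)^2
= 49 + 3156
= 3205

3205


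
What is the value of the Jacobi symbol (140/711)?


Compute (140/711) via quadratic reciprocity:
  pull out 2: (2/711) = +1  (since 711 mod 8 = 7)
  pull out 2: (2/711) = +1  (since 711 mod 8 = 7)
  reciprocity: (35/711) -> -(711/35)
  reduce: (11/35)
  reciprocity: (11/35) -> -(35/11)
  reduce: (2/11)
  pull out 2: (2/11) = -1  (since 11 mod 8 = 3)
  (1/11) = 1
Product of signs = -1

-1


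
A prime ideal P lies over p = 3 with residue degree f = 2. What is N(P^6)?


N(P^a) = p^(a*f)
= 3^(6*2)
= 3^12
= 531441

531441


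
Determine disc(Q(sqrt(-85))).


For K = Q(sqrt(d)) with d squarefree: disc(K) = d if d = 1 mod 4, and disc(K) = 4d if d = 2 or 3 mod 4.
Here d = -85, and d mod 4 = 3.
d = 3 mod 4, not 1 (O_K = Z[sqrt(d)]), so disc(K) = 4d = 4 * (-85) = -340

-340


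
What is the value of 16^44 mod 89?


p = 89 is prime and the exponent is (p-1)/2 = 44, so by Euler's criterion 16^44 = (16/89) = +1 or -1 mod 89.
Compute by square-and-multiply:
  44 = 32 + 8 + 4 (binary 101100)
  Repeated squaring mod 89: 16^1 = 16, 16^2 = 78, 16^4 = 32, 16^8 = 45, 16^16 = 67, 16^32 = 39
  16^44 = 16^32 * 16^8 * 16^4 = 39 * 45 * 32 mod 89
    39 * 45 = 1755 = 64 mod 89
    64 * 32 = 2048 = 1 mod 89
  16^44 = 1 mod 89
Result 1: 16 is a quadratic residue mod 89.
16^44 mod 89 = 1

1


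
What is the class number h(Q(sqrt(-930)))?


K = Q(sqrt(-930)). d mod 4 = 2, so D = disc(K) = 4d = -3720
h(K) equals the number of primitive reduced positive-definite forms (a, b, c) = a*x^2 + b*x*y + c*y^2 with b^2 - 4ac = D,
where reduced means |b| <= a <= c, with b >= 0 whenever |b| = a or a = c, and primitive means gcd(a, b, c) = 1.
Reduced forces 3a^2 <= |D| = 3720, so 1 <= a <= 35; b must have the parity of D, and c = (b^2 - D)/(4a) must be an integer >= a.
Enumerate a = 1..35, b in [-a, a]:
  a=1: (1, 0, 930)  [1]
  a=2: (2, 0, 465)  [1]
  a=3: (3, 0, 310)  [1]
  a=4: none
  a=5: (5, 0, 186)  [1]
  a=6: (6, 0, 155)  [1]
  a=7: (7, -2, 133), (7, 2, 133)  [2]
  a=8..9: none
  a=10: (10, 0, 93)  [1]
  a=11: (11, -8, 86), (11, 8, 86)  [2]
  a=12..13: none
  a=14: (14, -12, 69), (14, 12, 69)  [2]
  a=15: (15, 0, 62)  [1]
  a=16..18: none
  a=19: (19, -2, 49), (19, 2, 49)  [2]
  a=20: none
  a=21: (21, -12, 46), (21, 12, 46)  [2]
  a=22: (22, -8, 43), (22, 8, 43)  [2]
  a=23: (23, -12, 42), (23, 12, 42)  [2]
  a=24..29: none
  a=30: (30, 0, 31)  [1]
  a=31..32: none
  a=33: (33, -30, 35), (33, 30, 35)  [2]
  a=34..35: none
Total reduced forms: 1 + 1 + 1 + 1 + 1 + 2 + 1 + 2 + 2 + 1 + 2 + 2 + 2 + 2 + 1 + 2 = 24
h = 24

24


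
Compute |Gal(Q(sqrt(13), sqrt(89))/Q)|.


The 2 square roots of distinct primes are multiplicatively independent over Q,
so [K:Q] = 2^2 and Gal(K/Q) is isomorphic to (Z/2Z)^2.
|Gal| = 2^2 = 4

4


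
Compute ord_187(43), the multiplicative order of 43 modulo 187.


We want ord_187(43), the smallest k >= 1 with 43^k = 1 mod 187.
n = 187 = 11 * 17, phi(187) = 160; the order divides phi(n).
Divisors of 160: 1, 2, 4, 5, 8, 10, 16, 20, 32, 40, 80, 160
Repeated squaring mod 187: 43^1 = 43, 43^2 = 166, 43^4 = 67, 43^8 = 1, 43^16 = 1, 43^32 = 1, 43^64 = 1, 43^128 = 1
Test divisors in increasing order:
  k=1: 43^1 = 43 mod 187
  k=2: 43^2 = 166 mod 187
  k=4: 43^4 = 67 mod 187
  k=5: 43^5 = 67 * 43 = 76 mod 187
  k=8: 43^8 = 1 mod 187  <- first divisor giving 1
Order = 8

8


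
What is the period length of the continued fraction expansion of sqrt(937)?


Run the CF algorithm for sqrt(937).
a_0 = floor(sqrt(937)) = 30; set m_0=0, q_0=1.
Recurrence: m' = q*a - m,  q' = (d - m'^2)/q,  a' = floor((a_0 + m')/q').
  step 1: m=30, q=37, a=1
  step 2: m=7, q=24, a=1
  step 3: m=17, q=27, a=1
  step 4: m=10, q=31, a=1
  step 5: m=21, q=16, a=3
  step 6: m=27, q=13, a=4
  step 7: m=25, q=24, a=2
  step 8: m=23, q=17, a=3
  step 9: m=28, q=9, a=6
  step 10: m=26, q=29, a=1
  step 11: m=3, q=32, a=1
  step 12: m=29, q=3, a=19
  step 13: m=28, q=51, a=1
  step 14: m=23, q=8, a=6
  step 15: m=25, q=39, a=1
  step 16: m=14, q=19, a=2
  step 17: m=24, q=19, a=2
  step 18: m=14, q=39, a=1
  step 19: m=25, q=8, a=6
  step 20: m=23, q=51, a=1
  step 21: m=28, q=3, a=19
  step 22: m=29, q=32, a=1
  step 23: m=3, q=29, a=1
  step 24: m=26, q=9, a=6
  step 25: m=28, q=17, a=3
  step 26: m=23, q=24, a=2
  step 27: m=25, q=13, a=4
  step 28: m=27, q=16, a=3
  step 29: m=21, q=31, a=1
  step 30: m=10, q=27, a=1
  step 31: m=17, q=24, a=1
  step 32: m=7, q=37, a=1
  step 33: m=30, q=1, a=60
a_33 = 2*a_0 = 60, so the period closes here.
sqrt(937) = [30; 1, 1, 1, 1, 3, 4, 2, 3, 6, 1, 1, 19, 1, 6, 1, 2, 2, 1, 6, 1, 19, 1, 1, 6, 3, 2, 4, 3, 1, 1, 1, 1, 60]
Period length = 33

33


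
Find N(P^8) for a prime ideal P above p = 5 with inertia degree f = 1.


N(P^a) = p^(a*f)
= 5^(8*1)
= 5^8
= 390625

390625


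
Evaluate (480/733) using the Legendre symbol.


p = 733 is prime, so compute (480/733) with the reciprocity algorithm (Jacobi-symbol steps: pull out 2s via (2/n), flip via reciprocity, reduce):
  pull out 2: (2/733) = -1  (since 733 mod 8 = 5)
  pull out 2: (2/733) = -1  (since 733 mod 8 = 5)
  pull out 2: (2/733) = -1  (since 733 mod 8 = 5)
  pull out 2: (2/733) = -1  (since 733 mod 8 = 5)
  pull out 2: (2/733) = -1  (since 733 mod 8 = 5)
  reciprocity: (15/733) -> +(733/15)
  reduce: (13/15)
  reciprocity: (13/15) -> +(15/13)
  reduce: (2/13)
  pull out 2: (2/13) = -1  (since 13 mod 8 = 5)
  (1/13) = 1
Product of signs = 1
(480/733) = 1

1


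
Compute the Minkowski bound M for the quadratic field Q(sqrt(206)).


d = 206, d mod 4 = 2, so disc(K) = 4d = 824; |disc(K)| = 824
Real quadratic field, so n = 2, s = r2 = 0, r1 = 2
M = (n!/n^n) * (4/pi)^s * sqrt(|disc(K)|) = (2!/2^2) * (4/pi)^0 * sqrt(824)
= 0.5 * 1.000000 * 28.705400
= 14.3527

14.3527


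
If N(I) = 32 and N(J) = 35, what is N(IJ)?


N(IJ) = N(I) * N(J)
= 32 * 35
= 1120

1120


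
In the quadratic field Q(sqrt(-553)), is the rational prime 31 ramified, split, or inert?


K = Q(sqrt(-553)). Since d mod 4 = 3, disc(K) = -2212.
Check p | disc: -2212 mod 31 = 20.
p does not divide disc. Compute Legendre symbol (d/p):
5^((31-1)/2) mod 31 = 1
(d/p) = 1, so p splits: (p) = P*P' with e=1, f=1, g=2.
Therefore p is split.

split


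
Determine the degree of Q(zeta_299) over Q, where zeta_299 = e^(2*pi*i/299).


The degree equals Euler's totient phi(299).
299 = 13 * 23
phi(299) = 264

264


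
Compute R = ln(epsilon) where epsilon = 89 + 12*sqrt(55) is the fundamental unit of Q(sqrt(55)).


epsilon = 89 + 12*sqrt(55)
= 177.9944
R = ln(177.9944)
= 5.1818

5.1818


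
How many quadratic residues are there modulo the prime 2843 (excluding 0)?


For prime p, the number of non-zero quadratic residues is (p-1)/2.
= (2843-1)/2
= 1421

1421


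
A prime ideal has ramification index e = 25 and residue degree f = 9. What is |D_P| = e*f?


|D_P| = e * f
= 25 * 9
= 225

225


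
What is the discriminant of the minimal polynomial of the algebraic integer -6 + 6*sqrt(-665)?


The element -6 + 6*sqrt(-665) has minimal polynomial:
x^2 + 12*x + 23976
Discriminant = (12)^2 - 4*(23976)
= 144 - 95904
= -95760

-95760


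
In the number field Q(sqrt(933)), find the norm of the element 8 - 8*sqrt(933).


N(a + b*sqrt(d)) = a^2 - d*b^2
= (8)^2 - (933)*(-8)^2
= 64 - 59712
= -59648

-59648


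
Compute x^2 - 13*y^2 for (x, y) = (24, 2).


x^2 - d*y^2
= 24^2 - 13*2^2
= 576 - 52
= 524

524


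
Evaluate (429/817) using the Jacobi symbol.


Compute (429/817) via quadratic reciprocity:
  reciprocity: (429/817) -> +(817/429)
  reduce: (388/429)
  pull out 2: (2/429) = -1  (since 429 mod 8 = 5)
  pull out 2: (2/429) = -1  (since 429 mod 8 = 5)
  reciprocity: (97/429) -> +(429/97)
  reduce: (41/97)
  reciprocity: (41/97) -> +(97/41)
  reduce: (15/41)
  reciprocity: (15/41) -> +(41/15)
  reduce: (11/15)
  reciprocity: (11/15) -> -(15/11)
  reduce: (4/11)
  pull out 2: (2/11) = -1  (since 11 mod 8 = 3)
  pull out 2: (2/11) = -1  (since 11 mod 8 = 3)
  (1/11) = 1
Product of signs = -1

-1


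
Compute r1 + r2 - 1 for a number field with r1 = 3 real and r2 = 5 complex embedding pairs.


By Dirichlet's unit theorem:
rank = r1 + r2 - 1
= 3 + 5 - 1
= 7

7


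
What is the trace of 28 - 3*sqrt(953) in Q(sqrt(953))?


Tr(a + b*sqrt(d)) = (a + b*sqrt(d)) + (a - b*sqrt(d)) = 2a
= 2 * (28)
= 56

56


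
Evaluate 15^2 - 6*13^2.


x^2 - d*y^2
= 15^2 - 6*13^2
= 225 - 1014
= -789

-789


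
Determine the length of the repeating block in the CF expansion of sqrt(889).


Run the CF algorithm for sqrt(889).
a_0 = floor(sqrt(889)) = 29; set m_0=0, q_0=1.
Recurrence: m' = q*a - m,  q' = (d - m'^2)/q,  a' = floor((a_0 + m')/q').
  step 1: m=29, q=48, a=1
  step 2: m=19, q=11, a=4
  step 3: m=25, q=24, a=2
  step 4: m=23, q=15, a=3
  step 5: m=22, q=27, a=1
  step 6: m=5, q=32, a=1
  step 7: m=27, q=5, a=11
  step 8: m=28, q=21, a=2
  step 9: m=14, q=33, a=1
  step 10: m=19, q=16, a=3
  step 11: m=29, q=3, a=19
  step 12: m=28, q=35, a=1
  step 13: m=7, q=24, a=1
  step 14: m=17, q=25, a=1
  step 15: m=8, q=33, a=1
  step 16: m=25, q=8, a=6
  step 17: m=23, q=45, a=1
  step 18: m=22, q=9, a=5
  step 19: m=23, q=40, a=1
  step 20: m=17, q=15, a=3
  step 21: m=28, q=7, a=8
  step 22: m=28, q=15, a=3
  step 23: m=17, q=40, a=1
  step 24: m=23, q=9, a=5
  step 25: m=22, q=45, a=1
  step 26: m=23, q=8, a=6
  step 27: m=25, q=33, a=1
  step 28: m=8, q=25, a=1
  step 29: m=17, q=24, a=1
  step 30: m=7, q=35, a=1
  step 31: m=28, q=3, a=19
  step 32: m=29, q=16, a=3
  step 33: m=19, q=33, a=1
  step 34: m=14, q=21, a=2
  step 35: m=28, q=5, a=11
  step 36: m=27, q=32, a=1
  step 37: m=5, q=27, a=1
  step 38: m=22, q=15, a=3
  step 39: m=23, q=24, a=2
  step 40: m=25, q=11, a=4
  step 41: m=19, q=48, a=1
  step 42: m=29, q=1, a=58
a_42 = 2*a_0 = 58, so the period closes here.
sqrt(889) = [29; 1, 4, 2, 3, 1, 1, 11, 2, 1, 3, 19, 1, 1, 1, 1, 6, 1, 5, 1, 3, 8, 3, 1, 5, 1, 6, 1, 1, 1, 1, 19, 3, 1, 2, 11, 1, 1, 3, 2, 4, 1, 58]
Period length = 42

42


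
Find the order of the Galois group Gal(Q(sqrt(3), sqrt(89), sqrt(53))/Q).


The 3 square roots of distinct primes are multiplicatively independent over Q,
so [K:Q] = 2^3 and Gal(K/Q) is isomorphic to (Z/2Z)^3.
|Gal| = 2^3 = 8

8


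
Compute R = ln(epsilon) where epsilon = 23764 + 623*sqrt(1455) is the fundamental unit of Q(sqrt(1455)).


epsilon = 23764 + 623*sqrt(1455)
= 47528.0000
R = ln(47528.0000)
= 10.7691

10.7691


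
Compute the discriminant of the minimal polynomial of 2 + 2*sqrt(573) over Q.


The element 2 + 2*sqrt(573) has minimal polynomial:
x^2 - 4*x - 2288
Discriminant = (-4)^2 - 4*(-2288)
= 16 + 9152
= 9168

9168


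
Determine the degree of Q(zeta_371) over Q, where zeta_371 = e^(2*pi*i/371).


The degree equals Euler's totient phi(371).
371 = 7 * 53
phi(371) = 312

312


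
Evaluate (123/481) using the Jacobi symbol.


Compute (123/481) via quadratic reciprocity:
  reciprocity: (123/481) -> +(481/123)
  reduce: (112/123)
  pull out 2: (2/123) = -1  (since 123 mod 8 = 3)
  pull out 2: (2/123) = -1  (since 123 mod 8 = 3)
  pull out 2: (2/123) = -1  (since 123 mod 8 = 3)
  pull out 2: (2/123) = -1  (since 123 mod 8 = 3)
  reciprocity: (7/123) -> -(123/7)
  reduce: (4/7)
  pull out 2: (2/7) = +1  (since 7 mod 8 = 7)
  pull out 2: (2/7) = +1  (since 7 mod 8 = 7)
  (1/7) = 1
Product of signs = -1

-1


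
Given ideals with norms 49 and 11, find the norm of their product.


N(IJ) = N(I) * N(J)
= 49 * 11
= 539

539


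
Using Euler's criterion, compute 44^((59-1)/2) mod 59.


p = 59 is prime and the exponent is (p-1)/2 = 29, so by Euler's criterion 44^29 = (44/59) = +1 or -1 mod 59.
Compute by square-and-multiply:
  29 = 16 + 8 + 4 + 1 (binary 11101)
  Repeated squaring mod 59: 44^1 = 44, 44^2 = 48, 44^4 = 3, 44^8 = 9, 44^16 = 22
  44^29 = 44^16 * 44^8 * 44^4 * 44^1 = 22 * 9 * 3 * 44 mod 59
    22 * 9 = 198 = 21 mod 59
    21 * 3 = 63 = 4 mod 59
    4 * 44 = 176 = 58 mod 59
  44^29 = 58 mod 59
Result 58 = p - 1 = -1 mod 59: 44 is a quadratic non-residue mod 59. As a residue in [0, p-1] the value is 58.
44^29 mod 59 = 58

58


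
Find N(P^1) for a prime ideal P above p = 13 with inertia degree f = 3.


N(P^a) = p^(a*f)
= 13^(1*3)
= 13^3
= 2197

2197


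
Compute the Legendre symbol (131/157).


p = 157 is prime, so compute (131/157) with the reciprocity algorithm (Jacobi-symbol steps: pull out 2s via (2/n), flip via reciprocity, reduce):
  reciprocity: (131/157) -> +(157/131)
  reduce: (26/131)
  pull out 2: (2/131) = -1  (since 131 mod 8 = 3)
  reciprocity: (13/131) -> +(131/13)
  reduce: (1/13)
  (1/13) = 1
Product of signs = -1
(131/157) = -1

-1


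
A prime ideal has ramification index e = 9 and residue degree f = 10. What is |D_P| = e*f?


|D_P| = e * f
= 9 * 10
= 90

90


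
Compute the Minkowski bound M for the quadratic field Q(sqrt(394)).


d = 394, d mod 4 = 2, so disc(K) = 4d = 1576; |disc(K)| = 1576
Real quadratic field, so n = 2, s = r2 = 0, r1 = 2
M = (n!/n^n) * (4/pi)^s * sqrt(|disc(K)|) = (2!/2^2) * (4/pi)^0 * sqrt(1576)
= 0.5 * 1.000000 * 39.698866
= 19.8494

19.8494


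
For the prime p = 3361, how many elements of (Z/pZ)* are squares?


For prime p, the number of non-zero quadratic residues is (p-1)/2.
= (3361-1)/2
= 1680

1680


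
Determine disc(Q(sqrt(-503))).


For K = Q(sqrt(d)) with d squarefree: disc(K) = d if d = 1 mod 4, and disc(K) = 4d if d = 2 or 3 mod 4.
Here d = -503, and d mod 4 = 1.
d = 1 mod 4 (O_K = Z[(1+sqrt(d))/2]), so disc(K) = d = -503

-503


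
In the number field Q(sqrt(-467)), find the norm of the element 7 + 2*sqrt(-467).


N(a + b*sqrt(d)) = a^2 - d*b^2
= (7)^2 - (-467)*(2)^2
= 49 + 1868
= 1917

1917


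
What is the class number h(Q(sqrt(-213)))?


K = Q(sqrt(-213)). d mod 4 = 3, so D = disc(K) = 4d = -852
h(K) equals the number of primitive reduced positive-definite forms (a, b, c) = a*x^2 + b*x*y + c*y^2 with b^2 - 4ac = D,
where reduced means |b| <= a <= c, with b >= 0 whenever |b| = a or a = c, and primitive means gcd(a, b, c) = 1.
Reduced forces 3a^2 <= |D| = 852, so 1 <= a <= 16; b must have the parity of D, and c = (b^2 - D)/(4a) must be an integer >= a.
Enumerate a = 1..16, b in [-a, a]:
  a=1: (1, 0, 213)  [1]
  a=2: (2, 2, 107)  [1]
  a=3: (3, 0, 71)  [1]
  a=4..5: none
  a=6: (6, 6, 37)  [1]
  a=7: (7, -4, 31), (7, 4, 31)  [2]
  a=8..13: none
  a=14: (14, -10, 17), (14, 10, 17)  [2]
  a=15..16: none
Total reduced forms: 1 + 1 + 1 + 1 + 2 + 2 = 8
h = 8

8


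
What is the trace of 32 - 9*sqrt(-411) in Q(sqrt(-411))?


Tr(a + b*sqrt(d)) = (a + b*sqrt(d)) + (a - b*sqrt(d)) = 2a
= 2 * (32)
= 64

64


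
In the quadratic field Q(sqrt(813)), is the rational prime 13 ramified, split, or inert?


K = Q(sqrt(813)). Since d mod 4 = 1, disc(K) = 813.
Check p | disc: 813 mod 13 = 7.
p does not divide disc. Compute Legendre symbol (d/p):
7^((13-1)/2) mod 13 = -1
(d/p) = -1, so p is inert: (p) stays prime with e=1, f=2, g=1.
Therefore p is inert.

inert


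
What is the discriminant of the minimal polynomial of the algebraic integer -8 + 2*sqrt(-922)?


The element -8 + 2*sqrt(-922) has minimal polynomial:
x^2 + 16*x + 3752
Discriminant = (16)^2 - 4*(3752)
= 256 - 15008
= -14752

-14752


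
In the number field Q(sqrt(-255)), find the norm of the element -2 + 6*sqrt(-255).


N(a + b*sqrt(d)) = a^2 - d*b^2
= (-2)^2 - (-255)*(6)^2
= 4 + 9180
= 9184

9184


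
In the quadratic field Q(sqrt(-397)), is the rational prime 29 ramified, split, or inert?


K = Q(sqrt(-397)). Since d mod 4 = 3, disc(K) = -1588.
Check p | disc: -1588 mod 29 = 7.
p does not divide disc. Compute Legendre symbol (d/p):
9^((29-1)/2) mod 29 = 1
(d/p) = 1, so p splits: (p) = P*P' with e=1, f=1, g=2.
Therefore p is split.

split


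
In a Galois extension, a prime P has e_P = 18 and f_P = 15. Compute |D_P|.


|D_P| = e * f
= 18 * 15
= 270

270


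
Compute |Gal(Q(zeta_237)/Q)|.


|Gal(Q(zeta_237)/Q)| = phi(237)
= 156

156


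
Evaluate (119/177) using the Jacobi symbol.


Compute (119/177) via quadratic reciprocity:
  reciprocity: (119/177) -> +(177/119)
  reduce: (58/119)
  pull out 2: (2/119) = +1  (since 119 mod 8 = 7)
  reciprocity: (29/119) -> +(119/29)
  reduce: (3/29)
  reciprocity: (3/29) -> +(29/3)
  reduce: (2/3)
  pull out 2: (2/3) = -1  (since 3 mod 8 = 3)
  (1/3) = 1
Product of signs = -1

-1
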